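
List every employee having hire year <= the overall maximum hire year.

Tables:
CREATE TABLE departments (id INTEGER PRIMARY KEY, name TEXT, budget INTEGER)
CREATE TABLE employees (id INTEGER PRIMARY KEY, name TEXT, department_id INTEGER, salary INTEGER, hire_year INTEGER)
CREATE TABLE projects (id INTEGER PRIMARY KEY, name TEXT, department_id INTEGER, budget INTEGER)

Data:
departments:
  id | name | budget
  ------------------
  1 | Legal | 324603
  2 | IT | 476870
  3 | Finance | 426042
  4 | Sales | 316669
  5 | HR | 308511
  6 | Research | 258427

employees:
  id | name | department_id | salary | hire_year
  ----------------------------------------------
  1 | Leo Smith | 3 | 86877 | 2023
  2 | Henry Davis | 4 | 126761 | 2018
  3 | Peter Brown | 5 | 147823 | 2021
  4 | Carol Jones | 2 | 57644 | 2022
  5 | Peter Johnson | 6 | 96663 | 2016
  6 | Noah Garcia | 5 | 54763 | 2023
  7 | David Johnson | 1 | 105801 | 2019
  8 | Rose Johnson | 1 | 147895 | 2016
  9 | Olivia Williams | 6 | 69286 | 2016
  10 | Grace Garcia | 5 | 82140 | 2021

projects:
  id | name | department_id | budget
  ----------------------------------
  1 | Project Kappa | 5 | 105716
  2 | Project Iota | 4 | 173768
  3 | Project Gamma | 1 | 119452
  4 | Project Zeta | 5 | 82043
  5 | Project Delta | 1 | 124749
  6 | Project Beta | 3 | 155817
SELECT name, hire_year FROM employees WHERE hire_year <= (SELECT MAX(hire_year) FROM employees)

Execution result:
name | hire_year
Leo Smith | 2023
Henry Davis | 2018
Peter Brown | 2021
Carol Jones | 2022
Peter Johnson | 2016
Noah Garcia | 2023
David Johnson | 2019
Rose Johnson | 2016
Olivia Williams | 2016
Grace Garcia | 2021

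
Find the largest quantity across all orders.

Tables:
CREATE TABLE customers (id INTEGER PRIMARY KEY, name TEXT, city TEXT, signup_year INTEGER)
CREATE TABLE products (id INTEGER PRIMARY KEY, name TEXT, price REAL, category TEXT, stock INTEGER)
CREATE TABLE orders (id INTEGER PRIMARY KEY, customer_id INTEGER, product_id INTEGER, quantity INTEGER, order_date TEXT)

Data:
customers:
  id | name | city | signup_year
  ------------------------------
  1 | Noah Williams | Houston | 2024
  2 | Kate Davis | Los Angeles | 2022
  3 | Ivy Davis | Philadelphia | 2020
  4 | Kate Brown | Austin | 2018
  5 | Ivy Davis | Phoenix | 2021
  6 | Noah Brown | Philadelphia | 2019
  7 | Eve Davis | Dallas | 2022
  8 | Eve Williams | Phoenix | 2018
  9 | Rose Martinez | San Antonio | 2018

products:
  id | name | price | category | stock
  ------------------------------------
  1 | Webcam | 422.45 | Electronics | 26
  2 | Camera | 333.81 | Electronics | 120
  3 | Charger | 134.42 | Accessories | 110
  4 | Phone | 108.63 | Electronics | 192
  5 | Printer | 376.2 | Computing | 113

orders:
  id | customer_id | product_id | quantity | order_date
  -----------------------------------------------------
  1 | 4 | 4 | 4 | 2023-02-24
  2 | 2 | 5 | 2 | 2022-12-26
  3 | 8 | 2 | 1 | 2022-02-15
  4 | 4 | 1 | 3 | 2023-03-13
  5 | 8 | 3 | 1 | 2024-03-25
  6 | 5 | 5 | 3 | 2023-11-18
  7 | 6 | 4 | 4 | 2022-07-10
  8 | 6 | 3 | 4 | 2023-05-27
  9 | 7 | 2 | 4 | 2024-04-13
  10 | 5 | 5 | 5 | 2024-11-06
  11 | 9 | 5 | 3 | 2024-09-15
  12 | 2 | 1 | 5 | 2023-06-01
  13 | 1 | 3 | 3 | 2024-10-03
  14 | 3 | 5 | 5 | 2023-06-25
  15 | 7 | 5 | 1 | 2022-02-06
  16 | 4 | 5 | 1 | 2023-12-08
SELECT MAX(quantity) FROM orders

Execution result:
5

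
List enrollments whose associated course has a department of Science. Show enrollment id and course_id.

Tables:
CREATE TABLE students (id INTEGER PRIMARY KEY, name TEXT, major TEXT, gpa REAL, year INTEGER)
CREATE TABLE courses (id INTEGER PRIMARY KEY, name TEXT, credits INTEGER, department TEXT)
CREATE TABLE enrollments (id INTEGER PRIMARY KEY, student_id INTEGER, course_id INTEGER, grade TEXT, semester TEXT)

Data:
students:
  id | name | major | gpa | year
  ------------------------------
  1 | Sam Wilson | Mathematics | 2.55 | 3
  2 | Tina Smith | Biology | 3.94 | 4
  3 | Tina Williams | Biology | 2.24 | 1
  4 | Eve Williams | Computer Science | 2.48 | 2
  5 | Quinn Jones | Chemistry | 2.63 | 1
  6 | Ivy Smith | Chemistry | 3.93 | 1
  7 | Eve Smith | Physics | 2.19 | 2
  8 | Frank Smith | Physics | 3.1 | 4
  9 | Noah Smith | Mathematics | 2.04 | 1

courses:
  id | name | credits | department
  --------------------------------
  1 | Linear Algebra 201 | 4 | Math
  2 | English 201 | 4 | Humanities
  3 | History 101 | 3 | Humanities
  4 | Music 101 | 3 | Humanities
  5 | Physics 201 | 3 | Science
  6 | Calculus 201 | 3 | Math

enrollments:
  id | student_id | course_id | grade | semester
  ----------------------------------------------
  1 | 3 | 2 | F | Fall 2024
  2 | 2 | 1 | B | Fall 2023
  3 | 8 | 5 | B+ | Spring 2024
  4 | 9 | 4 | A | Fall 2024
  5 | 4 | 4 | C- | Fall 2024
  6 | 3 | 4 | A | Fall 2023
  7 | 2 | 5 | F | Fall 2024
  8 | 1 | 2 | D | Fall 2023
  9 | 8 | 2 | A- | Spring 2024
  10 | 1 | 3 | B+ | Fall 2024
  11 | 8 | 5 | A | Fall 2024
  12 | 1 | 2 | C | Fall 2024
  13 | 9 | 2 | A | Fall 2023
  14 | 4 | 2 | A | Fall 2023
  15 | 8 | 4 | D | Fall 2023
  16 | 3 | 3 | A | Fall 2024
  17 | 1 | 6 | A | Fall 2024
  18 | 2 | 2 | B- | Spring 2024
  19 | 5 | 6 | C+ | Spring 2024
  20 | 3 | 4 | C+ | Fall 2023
SELECT id, course_id FROM enrollments WHERE course_id IN (SELECT id FROM courses WHERE department = 'Science')

Execution result:
id | course_id
3 | 5
7 | 5
11 | 5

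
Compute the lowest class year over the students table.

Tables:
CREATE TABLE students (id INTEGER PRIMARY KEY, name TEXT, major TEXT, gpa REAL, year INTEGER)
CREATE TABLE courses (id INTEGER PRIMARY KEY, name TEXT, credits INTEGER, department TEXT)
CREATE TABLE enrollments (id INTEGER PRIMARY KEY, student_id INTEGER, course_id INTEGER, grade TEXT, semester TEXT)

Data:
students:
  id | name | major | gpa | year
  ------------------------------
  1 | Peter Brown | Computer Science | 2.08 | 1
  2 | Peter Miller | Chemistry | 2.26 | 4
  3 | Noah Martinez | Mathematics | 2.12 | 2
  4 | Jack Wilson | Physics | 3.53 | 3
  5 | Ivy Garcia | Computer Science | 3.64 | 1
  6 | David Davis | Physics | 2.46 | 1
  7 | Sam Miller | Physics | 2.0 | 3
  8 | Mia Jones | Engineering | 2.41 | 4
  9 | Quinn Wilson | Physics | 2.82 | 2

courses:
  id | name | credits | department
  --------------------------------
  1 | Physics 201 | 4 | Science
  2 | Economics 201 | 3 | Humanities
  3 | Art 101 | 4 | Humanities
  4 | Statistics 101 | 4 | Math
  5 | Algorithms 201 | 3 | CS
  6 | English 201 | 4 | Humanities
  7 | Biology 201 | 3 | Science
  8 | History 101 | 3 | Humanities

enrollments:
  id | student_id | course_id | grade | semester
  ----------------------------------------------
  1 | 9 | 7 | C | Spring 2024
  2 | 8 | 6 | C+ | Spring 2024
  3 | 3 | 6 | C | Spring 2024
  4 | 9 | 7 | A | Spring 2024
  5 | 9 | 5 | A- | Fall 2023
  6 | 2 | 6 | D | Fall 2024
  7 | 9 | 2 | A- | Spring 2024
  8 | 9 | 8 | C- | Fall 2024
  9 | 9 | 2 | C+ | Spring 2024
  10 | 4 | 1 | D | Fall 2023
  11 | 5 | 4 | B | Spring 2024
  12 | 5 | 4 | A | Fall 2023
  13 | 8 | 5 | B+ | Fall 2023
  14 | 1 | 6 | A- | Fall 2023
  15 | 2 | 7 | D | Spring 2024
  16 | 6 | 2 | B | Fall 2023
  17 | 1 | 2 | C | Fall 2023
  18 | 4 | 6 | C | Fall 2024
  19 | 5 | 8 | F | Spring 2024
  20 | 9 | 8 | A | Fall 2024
SELECT MIN(year) FROM students

Execution result:
1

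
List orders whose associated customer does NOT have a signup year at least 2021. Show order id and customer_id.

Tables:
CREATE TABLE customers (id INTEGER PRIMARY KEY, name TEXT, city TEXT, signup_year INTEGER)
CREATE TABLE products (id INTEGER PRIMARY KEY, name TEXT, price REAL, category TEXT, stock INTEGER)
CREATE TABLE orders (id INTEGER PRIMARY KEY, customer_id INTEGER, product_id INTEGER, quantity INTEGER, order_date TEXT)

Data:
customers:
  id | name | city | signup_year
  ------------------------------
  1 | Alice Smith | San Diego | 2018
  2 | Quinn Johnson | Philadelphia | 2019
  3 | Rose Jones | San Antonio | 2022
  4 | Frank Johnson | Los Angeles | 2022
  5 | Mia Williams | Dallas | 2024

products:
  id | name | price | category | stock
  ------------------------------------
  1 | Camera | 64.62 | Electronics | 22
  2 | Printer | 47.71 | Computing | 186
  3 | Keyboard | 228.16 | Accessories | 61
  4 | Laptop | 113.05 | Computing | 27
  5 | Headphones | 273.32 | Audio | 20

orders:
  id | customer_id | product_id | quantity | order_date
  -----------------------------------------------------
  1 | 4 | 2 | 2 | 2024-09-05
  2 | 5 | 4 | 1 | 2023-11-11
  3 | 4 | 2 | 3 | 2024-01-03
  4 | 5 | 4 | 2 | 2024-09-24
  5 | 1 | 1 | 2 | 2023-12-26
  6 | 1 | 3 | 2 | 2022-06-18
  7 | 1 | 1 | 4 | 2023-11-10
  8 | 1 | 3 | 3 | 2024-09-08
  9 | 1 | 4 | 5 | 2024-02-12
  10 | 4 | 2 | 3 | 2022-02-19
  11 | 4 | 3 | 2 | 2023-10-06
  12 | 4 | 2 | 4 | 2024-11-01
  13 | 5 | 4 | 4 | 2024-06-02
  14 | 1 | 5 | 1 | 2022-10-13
SELECT id, customer_id FROM orders WHERE customer_id NOT IN (SELECT id FROM customers WHERE signup_year >= 2021)

Execution result:
id | customer_id
5 | 1
6 | 1
7 | 1
8 | 1
9 | 1
14 | 1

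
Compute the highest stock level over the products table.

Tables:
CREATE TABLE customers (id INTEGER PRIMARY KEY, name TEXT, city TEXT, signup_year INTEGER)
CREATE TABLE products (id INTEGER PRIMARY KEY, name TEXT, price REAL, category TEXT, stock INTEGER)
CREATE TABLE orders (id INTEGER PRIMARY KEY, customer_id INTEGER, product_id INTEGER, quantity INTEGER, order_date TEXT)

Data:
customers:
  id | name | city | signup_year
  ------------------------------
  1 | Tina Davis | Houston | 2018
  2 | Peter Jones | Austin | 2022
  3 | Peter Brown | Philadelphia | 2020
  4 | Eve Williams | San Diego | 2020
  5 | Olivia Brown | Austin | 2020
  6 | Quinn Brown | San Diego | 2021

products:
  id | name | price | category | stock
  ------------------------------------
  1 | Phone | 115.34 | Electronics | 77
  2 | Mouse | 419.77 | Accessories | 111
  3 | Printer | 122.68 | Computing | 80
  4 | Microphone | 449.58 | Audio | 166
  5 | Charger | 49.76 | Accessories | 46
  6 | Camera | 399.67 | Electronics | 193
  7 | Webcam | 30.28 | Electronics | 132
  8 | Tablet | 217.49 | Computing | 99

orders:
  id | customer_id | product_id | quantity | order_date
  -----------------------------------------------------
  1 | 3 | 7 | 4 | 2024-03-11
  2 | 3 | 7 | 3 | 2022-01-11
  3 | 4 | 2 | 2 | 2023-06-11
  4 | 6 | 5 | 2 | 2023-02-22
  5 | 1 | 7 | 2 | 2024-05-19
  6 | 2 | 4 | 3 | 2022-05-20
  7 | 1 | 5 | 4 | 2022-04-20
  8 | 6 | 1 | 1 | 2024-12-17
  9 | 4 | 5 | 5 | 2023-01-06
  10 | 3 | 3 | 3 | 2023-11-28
SELECT MAX(stock) FROM products

Execution result:
193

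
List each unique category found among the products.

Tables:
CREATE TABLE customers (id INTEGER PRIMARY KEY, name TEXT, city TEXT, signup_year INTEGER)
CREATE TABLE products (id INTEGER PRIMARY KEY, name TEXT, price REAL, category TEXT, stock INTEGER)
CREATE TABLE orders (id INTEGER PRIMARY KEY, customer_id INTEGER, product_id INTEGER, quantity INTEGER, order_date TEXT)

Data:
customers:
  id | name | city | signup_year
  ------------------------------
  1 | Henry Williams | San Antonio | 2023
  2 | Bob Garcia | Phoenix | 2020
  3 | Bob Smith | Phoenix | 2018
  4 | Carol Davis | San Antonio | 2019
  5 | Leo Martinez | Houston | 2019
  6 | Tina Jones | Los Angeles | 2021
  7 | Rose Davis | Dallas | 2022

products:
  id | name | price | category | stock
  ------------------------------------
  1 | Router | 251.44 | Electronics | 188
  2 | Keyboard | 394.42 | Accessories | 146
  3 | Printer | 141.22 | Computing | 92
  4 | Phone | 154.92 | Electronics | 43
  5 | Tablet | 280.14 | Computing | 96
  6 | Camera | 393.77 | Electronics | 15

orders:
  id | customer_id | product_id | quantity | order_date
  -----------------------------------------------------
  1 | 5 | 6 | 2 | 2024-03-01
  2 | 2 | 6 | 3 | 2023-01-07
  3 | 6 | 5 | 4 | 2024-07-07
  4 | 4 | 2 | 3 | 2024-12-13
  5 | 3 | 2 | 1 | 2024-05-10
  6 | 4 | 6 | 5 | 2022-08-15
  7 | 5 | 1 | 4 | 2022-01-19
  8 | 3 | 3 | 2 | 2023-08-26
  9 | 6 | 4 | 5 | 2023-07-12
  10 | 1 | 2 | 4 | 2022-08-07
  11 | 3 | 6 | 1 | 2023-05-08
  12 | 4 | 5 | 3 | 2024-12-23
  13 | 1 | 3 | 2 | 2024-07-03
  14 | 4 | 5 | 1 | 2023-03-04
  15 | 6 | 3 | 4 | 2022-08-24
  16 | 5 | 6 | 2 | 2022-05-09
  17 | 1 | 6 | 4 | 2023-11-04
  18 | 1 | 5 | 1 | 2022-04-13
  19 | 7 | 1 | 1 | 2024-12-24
SELECT DISTINCT category FROM products

Execution result:
category
Electronics
Accessories
Computing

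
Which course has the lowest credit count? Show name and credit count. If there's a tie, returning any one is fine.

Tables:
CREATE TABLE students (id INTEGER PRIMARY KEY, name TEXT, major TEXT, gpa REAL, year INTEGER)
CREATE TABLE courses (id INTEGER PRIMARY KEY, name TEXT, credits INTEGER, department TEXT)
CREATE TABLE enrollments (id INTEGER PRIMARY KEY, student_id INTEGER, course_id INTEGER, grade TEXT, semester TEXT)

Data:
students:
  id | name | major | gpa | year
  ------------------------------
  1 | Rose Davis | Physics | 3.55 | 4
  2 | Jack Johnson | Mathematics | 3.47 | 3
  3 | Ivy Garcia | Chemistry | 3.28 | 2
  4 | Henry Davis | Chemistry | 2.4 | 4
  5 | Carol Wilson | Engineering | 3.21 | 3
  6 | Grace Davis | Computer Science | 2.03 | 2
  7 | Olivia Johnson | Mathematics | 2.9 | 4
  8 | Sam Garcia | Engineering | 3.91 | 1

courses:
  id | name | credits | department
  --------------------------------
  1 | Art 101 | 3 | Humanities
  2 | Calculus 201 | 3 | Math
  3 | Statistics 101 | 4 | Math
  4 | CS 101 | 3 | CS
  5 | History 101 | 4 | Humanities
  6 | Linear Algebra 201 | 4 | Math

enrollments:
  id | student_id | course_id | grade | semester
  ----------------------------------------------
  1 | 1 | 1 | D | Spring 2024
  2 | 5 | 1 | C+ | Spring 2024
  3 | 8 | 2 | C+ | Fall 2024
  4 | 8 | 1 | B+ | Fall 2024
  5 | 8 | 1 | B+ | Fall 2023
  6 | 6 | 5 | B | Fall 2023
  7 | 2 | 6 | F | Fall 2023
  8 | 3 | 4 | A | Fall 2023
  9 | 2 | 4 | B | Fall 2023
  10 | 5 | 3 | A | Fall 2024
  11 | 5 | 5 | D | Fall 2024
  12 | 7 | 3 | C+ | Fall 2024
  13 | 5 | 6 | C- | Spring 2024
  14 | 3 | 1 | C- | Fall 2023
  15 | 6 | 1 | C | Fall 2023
SELECT name, credits FROM courses ORDER BY credits ASC LIMIT 1

Execution result:
name | credits
Art 101 | 3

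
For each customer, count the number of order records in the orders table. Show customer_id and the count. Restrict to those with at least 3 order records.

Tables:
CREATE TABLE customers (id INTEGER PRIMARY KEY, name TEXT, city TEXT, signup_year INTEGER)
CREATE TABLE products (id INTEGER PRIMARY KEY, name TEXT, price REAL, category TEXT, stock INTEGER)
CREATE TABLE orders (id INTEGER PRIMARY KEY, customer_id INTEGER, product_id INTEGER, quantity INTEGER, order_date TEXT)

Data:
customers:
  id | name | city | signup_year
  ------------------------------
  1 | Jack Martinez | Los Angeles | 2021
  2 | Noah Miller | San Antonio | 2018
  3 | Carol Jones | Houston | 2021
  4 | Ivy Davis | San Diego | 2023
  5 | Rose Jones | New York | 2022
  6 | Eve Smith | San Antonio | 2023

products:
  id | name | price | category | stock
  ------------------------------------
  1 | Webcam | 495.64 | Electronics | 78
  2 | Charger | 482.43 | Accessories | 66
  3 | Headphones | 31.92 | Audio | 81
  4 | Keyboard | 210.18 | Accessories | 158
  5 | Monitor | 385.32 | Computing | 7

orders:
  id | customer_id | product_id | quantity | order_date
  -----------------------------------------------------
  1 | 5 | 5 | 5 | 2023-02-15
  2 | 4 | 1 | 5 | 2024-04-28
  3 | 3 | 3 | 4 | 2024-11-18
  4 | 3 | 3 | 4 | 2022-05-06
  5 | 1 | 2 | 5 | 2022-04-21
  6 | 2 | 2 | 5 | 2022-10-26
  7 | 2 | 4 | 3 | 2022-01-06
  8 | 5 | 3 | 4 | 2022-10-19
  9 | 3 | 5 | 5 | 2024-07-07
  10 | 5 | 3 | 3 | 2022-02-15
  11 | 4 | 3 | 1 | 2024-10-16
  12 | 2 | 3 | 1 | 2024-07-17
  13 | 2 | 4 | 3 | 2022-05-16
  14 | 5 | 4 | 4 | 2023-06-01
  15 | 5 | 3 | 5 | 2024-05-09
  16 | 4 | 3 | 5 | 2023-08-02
SELECT customer_id, COUNT(*) AS order_count FROM orders GROUP BY customer_id HAVING COUNT(*) >= 3

Execution result:
customer_id | order_count
2 | 4
3 | 3
4 | 3
5 | 5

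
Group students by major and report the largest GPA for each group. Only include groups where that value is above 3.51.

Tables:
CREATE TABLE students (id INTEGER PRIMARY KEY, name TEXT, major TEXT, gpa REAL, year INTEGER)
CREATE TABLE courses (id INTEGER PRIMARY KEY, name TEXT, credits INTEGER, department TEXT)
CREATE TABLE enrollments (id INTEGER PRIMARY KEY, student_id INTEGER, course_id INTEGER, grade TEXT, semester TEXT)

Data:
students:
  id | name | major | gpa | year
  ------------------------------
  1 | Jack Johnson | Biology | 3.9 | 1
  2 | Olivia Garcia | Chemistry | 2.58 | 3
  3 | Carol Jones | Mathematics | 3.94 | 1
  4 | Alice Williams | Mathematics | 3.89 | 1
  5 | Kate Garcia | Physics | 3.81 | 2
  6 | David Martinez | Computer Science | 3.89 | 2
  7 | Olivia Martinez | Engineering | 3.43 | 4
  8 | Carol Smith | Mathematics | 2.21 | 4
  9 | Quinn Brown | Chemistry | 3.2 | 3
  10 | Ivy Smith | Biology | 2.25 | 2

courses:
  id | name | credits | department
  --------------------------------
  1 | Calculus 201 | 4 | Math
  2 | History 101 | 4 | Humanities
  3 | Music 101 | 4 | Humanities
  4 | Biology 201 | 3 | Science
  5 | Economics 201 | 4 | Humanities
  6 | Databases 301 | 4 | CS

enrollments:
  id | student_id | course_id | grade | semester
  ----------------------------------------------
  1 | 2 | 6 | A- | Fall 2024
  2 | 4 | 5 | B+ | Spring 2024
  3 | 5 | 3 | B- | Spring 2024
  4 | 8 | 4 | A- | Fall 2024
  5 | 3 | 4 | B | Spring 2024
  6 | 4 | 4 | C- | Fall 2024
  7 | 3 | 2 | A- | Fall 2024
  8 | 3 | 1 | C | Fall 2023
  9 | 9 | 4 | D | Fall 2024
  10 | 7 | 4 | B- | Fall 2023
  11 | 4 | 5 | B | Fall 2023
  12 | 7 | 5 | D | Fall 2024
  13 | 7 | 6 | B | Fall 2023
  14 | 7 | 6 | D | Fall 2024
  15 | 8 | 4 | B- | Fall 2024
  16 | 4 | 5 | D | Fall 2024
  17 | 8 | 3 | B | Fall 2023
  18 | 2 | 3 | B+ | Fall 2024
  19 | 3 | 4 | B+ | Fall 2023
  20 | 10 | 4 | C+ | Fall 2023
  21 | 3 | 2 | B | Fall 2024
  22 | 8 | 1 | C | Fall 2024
SELECT major, MAX(gpa) AS max_gpa FROM students GROUP BY major HAVING MAX(gpa) > 3.51

Execution result:
major | max_gpa
Biology | 3.90
Computer Science | 3.89
Mathematics | 3.94
Physics | 3.81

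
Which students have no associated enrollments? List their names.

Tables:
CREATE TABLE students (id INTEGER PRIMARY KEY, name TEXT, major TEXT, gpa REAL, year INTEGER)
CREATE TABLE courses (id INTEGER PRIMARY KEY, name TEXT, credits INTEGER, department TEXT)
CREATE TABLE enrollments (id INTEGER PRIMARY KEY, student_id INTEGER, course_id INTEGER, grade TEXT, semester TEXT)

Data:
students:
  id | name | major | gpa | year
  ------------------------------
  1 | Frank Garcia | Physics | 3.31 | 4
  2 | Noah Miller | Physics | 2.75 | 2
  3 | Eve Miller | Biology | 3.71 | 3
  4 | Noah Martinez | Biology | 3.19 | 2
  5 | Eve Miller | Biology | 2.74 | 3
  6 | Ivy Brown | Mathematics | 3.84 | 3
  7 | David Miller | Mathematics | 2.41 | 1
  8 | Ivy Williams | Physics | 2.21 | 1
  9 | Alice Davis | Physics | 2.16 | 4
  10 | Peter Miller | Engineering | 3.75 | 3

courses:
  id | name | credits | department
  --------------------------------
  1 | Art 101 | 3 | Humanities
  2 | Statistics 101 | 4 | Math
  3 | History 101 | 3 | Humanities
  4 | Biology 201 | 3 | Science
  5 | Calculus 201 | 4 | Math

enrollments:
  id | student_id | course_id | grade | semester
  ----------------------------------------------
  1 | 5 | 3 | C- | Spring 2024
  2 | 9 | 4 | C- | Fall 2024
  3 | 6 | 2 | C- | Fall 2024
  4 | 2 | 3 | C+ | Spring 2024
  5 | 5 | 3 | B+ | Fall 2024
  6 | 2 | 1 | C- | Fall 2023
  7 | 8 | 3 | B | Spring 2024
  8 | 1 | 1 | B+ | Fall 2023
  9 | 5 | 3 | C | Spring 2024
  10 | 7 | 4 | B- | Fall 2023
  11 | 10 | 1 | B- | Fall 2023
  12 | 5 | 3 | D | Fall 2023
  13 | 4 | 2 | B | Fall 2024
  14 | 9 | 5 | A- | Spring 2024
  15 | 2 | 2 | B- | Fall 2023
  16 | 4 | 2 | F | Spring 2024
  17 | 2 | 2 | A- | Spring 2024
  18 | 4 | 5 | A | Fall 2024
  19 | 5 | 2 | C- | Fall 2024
SELECT p.name FROM students p LEFT JOIN enrollments c ON c.student_id = p.id WHERE c.id IS NULL

Execution result:
Eve Miller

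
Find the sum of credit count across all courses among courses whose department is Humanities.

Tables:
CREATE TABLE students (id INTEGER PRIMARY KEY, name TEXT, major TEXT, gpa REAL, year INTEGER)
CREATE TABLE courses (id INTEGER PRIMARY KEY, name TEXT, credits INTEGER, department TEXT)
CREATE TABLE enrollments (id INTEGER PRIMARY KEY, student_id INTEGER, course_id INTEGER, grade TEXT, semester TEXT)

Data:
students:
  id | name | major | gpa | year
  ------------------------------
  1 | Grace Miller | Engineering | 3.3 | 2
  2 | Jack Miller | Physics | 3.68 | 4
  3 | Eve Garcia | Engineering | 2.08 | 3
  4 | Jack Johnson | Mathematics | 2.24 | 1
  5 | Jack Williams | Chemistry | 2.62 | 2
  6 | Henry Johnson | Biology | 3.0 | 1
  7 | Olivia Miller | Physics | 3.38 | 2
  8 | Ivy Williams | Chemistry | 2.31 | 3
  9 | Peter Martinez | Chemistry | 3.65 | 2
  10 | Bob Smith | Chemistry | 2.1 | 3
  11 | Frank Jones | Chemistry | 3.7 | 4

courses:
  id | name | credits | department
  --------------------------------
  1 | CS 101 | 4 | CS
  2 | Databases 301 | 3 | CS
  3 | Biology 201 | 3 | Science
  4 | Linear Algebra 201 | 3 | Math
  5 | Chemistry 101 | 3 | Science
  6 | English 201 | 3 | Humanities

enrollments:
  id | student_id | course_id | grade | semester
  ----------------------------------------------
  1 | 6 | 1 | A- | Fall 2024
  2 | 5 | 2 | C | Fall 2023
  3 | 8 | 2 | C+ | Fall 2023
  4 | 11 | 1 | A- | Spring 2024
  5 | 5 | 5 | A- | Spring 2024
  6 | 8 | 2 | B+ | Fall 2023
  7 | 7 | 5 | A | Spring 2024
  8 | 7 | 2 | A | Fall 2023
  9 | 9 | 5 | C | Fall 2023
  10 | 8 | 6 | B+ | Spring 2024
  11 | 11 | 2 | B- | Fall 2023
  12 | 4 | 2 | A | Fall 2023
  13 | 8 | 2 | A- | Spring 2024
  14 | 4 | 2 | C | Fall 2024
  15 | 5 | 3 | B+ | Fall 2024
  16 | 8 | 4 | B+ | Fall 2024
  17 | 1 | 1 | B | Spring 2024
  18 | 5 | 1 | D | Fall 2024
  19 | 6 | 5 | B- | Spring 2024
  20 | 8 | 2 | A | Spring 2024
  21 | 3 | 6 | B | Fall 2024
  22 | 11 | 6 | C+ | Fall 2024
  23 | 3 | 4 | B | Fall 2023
SELECT SUM(credits) FROM courses WHERE department = 'Humanities'

Execution result:
3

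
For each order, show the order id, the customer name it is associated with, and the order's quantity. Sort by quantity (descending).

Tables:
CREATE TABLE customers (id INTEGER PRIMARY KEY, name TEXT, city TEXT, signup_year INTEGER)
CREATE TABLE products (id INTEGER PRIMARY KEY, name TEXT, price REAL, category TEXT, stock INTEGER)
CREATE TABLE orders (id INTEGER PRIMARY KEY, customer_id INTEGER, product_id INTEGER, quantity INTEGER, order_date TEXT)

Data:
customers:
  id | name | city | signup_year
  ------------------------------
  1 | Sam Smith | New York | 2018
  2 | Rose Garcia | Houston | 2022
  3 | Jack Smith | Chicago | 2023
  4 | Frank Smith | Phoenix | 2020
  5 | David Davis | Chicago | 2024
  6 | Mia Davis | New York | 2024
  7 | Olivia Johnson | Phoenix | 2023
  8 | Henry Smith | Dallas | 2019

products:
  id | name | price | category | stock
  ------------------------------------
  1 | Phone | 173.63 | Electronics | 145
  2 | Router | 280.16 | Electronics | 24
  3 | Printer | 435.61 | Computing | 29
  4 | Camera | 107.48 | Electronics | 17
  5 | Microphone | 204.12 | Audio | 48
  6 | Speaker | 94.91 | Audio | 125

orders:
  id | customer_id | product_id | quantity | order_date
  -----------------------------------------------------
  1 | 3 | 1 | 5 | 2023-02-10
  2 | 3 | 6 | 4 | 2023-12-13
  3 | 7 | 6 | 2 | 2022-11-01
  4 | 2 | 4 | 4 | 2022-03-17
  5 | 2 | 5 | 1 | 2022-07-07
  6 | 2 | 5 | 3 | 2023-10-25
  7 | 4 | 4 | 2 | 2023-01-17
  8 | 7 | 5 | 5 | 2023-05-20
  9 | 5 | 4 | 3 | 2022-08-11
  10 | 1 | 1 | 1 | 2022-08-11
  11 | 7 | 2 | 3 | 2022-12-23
SELECT c.id, p.name AS customer, c.quantity FROM orders c JOIN customers p ON c.customer_id = p.id ORDER BY c.quantity DESC

Execution result:
id | customer | quantity
1 | Jack Smith | 5
8 | Olivia Johnson | 5
2 | Jack Smith | 4
4 | Rose Garcia | 4
6 | Rose Garcia | 3
9 | David Davis | 3
11 | Olivia Johnson | 3
3 | Olivia Johnson | 2
7 | Frank Smith | 2
5 | Rose Garcia | 1
10 | Sam Smith | 1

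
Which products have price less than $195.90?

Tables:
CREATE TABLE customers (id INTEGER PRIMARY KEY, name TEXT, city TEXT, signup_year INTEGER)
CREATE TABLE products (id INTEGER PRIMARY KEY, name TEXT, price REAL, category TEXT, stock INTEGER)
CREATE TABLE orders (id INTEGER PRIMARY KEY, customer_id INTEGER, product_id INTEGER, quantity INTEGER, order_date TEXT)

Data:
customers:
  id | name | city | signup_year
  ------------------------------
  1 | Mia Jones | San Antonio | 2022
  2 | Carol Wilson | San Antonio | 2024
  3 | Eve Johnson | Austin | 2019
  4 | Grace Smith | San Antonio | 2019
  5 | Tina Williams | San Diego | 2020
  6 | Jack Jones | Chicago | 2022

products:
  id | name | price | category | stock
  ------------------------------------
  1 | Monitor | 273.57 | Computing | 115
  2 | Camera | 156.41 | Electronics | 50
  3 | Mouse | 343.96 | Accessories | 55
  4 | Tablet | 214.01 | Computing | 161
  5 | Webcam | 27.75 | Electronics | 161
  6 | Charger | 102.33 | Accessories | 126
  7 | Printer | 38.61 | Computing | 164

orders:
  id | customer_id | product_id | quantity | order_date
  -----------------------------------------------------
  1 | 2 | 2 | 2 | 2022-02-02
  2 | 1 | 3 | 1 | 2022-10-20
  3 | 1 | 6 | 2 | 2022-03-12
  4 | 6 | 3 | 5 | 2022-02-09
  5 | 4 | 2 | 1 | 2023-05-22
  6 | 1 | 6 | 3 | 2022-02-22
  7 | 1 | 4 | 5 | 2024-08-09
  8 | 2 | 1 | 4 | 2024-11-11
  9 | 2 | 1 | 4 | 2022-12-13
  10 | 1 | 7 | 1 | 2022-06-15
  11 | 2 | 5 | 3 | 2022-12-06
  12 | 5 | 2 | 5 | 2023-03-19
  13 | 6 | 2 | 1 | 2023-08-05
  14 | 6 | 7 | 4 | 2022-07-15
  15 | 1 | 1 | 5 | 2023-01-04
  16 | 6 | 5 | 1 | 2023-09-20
SELECT name, price FROM products WHERE price < 195.9

Execution result:
name | price
Camera | 156.41
Webcam | 27.75
Charger | 102.33
Printer | 38.61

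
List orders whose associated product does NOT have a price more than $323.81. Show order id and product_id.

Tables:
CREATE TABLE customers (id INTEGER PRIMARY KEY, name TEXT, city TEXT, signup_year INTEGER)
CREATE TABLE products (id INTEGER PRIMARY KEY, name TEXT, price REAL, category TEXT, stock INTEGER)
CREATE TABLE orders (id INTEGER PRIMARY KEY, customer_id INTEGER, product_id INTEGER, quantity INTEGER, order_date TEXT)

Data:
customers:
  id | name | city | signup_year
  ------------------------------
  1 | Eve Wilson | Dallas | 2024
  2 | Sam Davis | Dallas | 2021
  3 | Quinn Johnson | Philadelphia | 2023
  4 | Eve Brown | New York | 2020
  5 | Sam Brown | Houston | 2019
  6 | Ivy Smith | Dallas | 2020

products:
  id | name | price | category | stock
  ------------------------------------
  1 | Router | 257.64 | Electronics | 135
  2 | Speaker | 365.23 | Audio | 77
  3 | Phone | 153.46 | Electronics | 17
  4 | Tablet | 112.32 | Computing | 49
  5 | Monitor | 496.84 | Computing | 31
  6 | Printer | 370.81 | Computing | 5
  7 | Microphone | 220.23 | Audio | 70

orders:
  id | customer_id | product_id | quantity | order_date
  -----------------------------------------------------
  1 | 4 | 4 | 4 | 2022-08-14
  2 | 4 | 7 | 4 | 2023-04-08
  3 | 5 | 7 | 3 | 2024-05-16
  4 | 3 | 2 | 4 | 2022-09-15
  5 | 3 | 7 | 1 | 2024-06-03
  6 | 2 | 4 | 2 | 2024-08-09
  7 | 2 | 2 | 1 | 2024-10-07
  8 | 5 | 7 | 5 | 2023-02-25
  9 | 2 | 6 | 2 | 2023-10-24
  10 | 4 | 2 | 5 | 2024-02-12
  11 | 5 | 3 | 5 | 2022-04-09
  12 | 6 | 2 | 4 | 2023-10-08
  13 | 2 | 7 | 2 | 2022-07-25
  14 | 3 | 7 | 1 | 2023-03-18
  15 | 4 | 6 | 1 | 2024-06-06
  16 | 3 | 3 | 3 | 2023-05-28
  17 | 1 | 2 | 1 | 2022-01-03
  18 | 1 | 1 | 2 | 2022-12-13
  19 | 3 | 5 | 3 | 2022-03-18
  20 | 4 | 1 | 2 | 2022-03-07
SELECT id, product_id FROM orders WHERE product_id NOT IN (SELECT id FROM products WHERE price > 323.81)

Execution result:
id | product_id
1 | 4
2 | 7
3 | 7
5 | 7
6 | 4
8 | 7
11 | 3
13 | 7
14 | 7
16 | 3
18 | 1
20 | 1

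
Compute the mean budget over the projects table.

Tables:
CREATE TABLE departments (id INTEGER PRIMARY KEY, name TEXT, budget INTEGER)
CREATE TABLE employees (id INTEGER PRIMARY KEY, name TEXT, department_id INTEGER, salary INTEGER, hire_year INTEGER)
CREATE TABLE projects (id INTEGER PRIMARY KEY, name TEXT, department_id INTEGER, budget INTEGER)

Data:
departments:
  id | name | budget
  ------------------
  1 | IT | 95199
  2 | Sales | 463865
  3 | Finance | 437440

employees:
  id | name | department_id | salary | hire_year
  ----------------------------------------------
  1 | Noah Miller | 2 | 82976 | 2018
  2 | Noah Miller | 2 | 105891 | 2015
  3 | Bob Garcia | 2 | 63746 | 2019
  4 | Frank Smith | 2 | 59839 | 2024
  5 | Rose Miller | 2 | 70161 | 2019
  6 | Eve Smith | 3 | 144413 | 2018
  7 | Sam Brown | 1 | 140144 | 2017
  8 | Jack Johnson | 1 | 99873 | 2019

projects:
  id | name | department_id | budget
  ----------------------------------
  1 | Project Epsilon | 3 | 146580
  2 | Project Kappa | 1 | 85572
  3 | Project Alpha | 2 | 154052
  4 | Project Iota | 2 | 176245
SELECT AVG(budget) FROM projects

Execution result:
140612.25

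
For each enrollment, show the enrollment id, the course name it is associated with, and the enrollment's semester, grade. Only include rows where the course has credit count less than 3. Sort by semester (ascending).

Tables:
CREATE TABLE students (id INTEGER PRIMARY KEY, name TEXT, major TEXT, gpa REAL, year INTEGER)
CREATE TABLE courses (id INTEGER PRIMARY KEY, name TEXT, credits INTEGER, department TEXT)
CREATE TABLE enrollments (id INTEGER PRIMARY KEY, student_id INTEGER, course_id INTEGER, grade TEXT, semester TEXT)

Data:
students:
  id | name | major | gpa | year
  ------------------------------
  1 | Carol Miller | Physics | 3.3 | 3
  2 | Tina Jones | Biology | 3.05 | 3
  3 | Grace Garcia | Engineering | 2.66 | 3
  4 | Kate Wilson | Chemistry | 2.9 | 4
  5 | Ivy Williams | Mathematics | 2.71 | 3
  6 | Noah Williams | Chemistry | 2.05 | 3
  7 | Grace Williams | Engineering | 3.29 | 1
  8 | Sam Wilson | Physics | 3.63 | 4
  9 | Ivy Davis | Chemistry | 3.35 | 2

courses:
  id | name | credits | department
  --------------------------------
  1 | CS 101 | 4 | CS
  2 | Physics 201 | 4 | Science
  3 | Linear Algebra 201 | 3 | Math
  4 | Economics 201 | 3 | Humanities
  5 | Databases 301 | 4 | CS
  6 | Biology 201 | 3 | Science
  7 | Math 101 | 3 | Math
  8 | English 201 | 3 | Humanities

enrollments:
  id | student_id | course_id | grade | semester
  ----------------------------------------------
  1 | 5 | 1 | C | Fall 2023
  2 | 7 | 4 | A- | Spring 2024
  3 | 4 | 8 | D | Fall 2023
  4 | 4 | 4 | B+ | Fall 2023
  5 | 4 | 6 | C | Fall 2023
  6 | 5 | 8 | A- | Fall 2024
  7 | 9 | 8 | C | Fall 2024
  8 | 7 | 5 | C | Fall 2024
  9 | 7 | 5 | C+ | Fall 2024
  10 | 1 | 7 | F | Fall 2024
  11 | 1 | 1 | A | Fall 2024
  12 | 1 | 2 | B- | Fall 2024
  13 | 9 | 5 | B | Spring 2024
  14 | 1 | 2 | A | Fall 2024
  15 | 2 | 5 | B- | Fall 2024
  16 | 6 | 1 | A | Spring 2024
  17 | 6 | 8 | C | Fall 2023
SELECT c.id, p.name AS course, c.semester, c.grade FROM enrollments c JOIN courses p ON c.course_id = p.id WHERE p.credits < 3 ORDER BY c.semester ASC

Execution result:
(no rows)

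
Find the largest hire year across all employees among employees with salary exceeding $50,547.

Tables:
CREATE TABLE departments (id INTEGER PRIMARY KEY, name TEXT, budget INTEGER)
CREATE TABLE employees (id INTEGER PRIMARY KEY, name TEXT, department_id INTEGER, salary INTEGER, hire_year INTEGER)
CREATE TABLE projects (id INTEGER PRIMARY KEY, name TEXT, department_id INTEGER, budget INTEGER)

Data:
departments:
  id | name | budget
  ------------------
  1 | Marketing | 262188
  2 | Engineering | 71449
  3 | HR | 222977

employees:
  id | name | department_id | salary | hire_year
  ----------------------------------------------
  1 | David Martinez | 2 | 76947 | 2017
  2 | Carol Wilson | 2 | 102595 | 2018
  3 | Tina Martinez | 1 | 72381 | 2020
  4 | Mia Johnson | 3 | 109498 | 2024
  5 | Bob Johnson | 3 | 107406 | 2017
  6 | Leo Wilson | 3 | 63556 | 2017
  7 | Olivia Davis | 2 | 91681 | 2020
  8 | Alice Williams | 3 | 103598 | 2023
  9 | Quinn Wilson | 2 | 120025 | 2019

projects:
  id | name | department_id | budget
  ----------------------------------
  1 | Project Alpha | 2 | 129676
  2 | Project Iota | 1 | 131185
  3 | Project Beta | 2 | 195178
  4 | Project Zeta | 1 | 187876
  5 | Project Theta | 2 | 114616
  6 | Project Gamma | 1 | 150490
SELECT MAX(hire_year) FROM employees WHERE salary > 50547

Execution result:
2024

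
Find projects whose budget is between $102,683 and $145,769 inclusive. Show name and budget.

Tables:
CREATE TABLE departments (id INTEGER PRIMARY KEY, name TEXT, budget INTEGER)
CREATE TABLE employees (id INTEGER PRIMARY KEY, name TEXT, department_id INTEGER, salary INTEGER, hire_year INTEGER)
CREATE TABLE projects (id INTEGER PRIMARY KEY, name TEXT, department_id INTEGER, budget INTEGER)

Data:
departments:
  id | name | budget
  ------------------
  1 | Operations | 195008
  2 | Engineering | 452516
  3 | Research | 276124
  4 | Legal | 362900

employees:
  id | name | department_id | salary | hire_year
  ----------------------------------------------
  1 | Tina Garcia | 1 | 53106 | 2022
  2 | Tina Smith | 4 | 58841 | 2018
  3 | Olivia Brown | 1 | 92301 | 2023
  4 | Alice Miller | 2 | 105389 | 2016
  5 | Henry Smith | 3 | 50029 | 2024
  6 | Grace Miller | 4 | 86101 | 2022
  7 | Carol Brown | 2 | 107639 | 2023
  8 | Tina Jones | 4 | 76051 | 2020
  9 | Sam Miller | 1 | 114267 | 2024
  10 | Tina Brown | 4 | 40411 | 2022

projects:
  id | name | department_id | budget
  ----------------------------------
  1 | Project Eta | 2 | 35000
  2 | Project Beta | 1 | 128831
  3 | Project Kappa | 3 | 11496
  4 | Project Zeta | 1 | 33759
SELECT name, budget FROM projects WHERE budget BETWEEN 102683 AND 145769

Execution result:
name | budget
Project Beta | 128831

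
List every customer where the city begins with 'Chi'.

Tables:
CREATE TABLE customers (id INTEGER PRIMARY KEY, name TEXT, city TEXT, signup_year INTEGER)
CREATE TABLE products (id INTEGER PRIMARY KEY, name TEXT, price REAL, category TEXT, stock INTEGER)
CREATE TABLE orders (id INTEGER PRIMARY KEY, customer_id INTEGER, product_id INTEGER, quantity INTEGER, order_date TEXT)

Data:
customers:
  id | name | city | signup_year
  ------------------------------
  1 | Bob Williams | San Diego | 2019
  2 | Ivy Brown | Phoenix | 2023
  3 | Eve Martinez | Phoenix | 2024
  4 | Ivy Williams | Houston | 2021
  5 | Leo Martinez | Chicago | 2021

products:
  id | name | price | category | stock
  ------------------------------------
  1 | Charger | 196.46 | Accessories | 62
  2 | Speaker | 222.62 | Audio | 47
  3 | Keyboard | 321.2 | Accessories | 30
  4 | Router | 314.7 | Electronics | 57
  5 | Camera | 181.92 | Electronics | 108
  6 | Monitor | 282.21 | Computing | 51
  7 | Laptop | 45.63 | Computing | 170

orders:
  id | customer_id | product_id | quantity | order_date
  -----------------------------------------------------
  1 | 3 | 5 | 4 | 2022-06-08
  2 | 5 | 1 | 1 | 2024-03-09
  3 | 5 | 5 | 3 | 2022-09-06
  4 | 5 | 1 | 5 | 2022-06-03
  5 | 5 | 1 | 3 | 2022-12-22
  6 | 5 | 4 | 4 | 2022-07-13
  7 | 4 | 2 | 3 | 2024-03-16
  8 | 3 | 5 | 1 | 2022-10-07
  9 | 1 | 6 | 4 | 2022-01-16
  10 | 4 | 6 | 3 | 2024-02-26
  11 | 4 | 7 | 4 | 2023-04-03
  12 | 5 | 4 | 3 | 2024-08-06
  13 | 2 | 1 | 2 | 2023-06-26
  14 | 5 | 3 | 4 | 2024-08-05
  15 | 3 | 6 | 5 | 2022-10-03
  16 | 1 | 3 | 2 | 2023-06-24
SELECT name, city FROM customers WHERE city LIKE 'Chi%'

Execution result:
name | city
Leo Martinez | Chicago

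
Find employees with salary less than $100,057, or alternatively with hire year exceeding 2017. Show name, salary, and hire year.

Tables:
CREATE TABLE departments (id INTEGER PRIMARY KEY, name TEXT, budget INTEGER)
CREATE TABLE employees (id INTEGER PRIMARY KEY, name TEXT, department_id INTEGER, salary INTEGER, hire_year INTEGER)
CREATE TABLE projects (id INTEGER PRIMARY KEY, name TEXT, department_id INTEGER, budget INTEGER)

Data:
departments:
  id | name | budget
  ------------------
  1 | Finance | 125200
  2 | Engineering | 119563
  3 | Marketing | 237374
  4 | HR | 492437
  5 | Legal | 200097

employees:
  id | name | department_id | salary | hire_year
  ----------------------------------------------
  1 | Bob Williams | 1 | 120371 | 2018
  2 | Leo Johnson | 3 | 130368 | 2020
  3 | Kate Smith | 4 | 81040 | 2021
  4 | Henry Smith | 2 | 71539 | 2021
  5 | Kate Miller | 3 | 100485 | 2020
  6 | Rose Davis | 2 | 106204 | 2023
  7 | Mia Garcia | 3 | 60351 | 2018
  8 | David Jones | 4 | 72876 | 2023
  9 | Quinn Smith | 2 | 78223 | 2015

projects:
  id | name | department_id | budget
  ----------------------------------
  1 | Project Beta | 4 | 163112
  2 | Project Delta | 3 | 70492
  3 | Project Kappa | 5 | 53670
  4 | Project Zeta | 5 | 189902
SELECT name, salary, hire_year FROM employees WHERE salary < 100057 OR hire_year > 2017

Execution result:
name | salary | hire_year
Bob Williams | 120371 | 2018
Leo Johnson | 130368 | 2020
Kate Smith | 81040 | 2021
Henry Smith | 71539 | 2021
Kate Miller | 100485 | 2020
Rose Davis | 106204 | 2023
Mia Garcia | 60351 | 2018
David Jones | 72876 | 2023
Quinn Smith | 78223 | 2015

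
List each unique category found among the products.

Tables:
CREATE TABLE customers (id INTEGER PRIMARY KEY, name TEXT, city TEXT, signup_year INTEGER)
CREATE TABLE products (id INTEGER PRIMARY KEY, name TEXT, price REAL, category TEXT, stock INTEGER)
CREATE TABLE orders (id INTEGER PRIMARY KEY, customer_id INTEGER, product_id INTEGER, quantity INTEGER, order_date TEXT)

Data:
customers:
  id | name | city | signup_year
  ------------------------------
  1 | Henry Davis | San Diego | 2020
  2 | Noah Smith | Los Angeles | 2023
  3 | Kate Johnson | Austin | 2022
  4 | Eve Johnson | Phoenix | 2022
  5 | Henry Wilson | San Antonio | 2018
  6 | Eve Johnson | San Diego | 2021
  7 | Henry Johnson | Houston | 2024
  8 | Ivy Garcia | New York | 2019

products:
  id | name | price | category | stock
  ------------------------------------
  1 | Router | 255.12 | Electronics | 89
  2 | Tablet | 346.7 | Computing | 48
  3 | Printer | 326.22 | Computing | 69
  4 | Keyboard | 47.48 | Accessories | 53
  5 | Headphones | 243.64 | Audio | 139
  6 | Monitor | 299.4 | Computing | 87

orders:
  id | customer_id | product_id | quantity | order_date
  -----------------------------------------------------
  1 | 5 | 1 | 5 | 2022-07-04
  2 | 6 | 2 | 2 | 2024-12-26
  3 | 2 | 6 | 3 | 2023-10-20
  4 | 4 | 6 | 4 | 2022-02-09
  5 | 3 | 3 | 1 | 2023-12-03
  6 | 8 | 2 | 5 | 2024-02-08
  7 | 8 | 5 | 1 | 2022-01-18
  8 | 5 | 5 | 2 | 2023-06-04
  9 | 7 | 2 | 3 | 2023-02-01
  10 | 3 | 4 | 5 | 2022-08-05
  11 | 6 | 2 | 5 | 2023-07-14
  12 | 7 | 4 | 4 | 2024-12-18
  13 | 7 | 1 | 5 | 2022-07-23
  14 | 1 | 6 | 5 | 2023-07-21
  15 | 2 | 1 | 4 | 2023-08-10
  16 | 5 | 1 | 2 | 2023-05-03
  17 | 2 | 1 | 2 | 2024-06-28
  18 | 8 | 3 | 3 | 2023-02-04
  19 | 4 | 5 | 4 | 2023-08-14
SELECT DISTINCT category FROM products

Execution result:
category
Electronics
Computing
Accessories
Audio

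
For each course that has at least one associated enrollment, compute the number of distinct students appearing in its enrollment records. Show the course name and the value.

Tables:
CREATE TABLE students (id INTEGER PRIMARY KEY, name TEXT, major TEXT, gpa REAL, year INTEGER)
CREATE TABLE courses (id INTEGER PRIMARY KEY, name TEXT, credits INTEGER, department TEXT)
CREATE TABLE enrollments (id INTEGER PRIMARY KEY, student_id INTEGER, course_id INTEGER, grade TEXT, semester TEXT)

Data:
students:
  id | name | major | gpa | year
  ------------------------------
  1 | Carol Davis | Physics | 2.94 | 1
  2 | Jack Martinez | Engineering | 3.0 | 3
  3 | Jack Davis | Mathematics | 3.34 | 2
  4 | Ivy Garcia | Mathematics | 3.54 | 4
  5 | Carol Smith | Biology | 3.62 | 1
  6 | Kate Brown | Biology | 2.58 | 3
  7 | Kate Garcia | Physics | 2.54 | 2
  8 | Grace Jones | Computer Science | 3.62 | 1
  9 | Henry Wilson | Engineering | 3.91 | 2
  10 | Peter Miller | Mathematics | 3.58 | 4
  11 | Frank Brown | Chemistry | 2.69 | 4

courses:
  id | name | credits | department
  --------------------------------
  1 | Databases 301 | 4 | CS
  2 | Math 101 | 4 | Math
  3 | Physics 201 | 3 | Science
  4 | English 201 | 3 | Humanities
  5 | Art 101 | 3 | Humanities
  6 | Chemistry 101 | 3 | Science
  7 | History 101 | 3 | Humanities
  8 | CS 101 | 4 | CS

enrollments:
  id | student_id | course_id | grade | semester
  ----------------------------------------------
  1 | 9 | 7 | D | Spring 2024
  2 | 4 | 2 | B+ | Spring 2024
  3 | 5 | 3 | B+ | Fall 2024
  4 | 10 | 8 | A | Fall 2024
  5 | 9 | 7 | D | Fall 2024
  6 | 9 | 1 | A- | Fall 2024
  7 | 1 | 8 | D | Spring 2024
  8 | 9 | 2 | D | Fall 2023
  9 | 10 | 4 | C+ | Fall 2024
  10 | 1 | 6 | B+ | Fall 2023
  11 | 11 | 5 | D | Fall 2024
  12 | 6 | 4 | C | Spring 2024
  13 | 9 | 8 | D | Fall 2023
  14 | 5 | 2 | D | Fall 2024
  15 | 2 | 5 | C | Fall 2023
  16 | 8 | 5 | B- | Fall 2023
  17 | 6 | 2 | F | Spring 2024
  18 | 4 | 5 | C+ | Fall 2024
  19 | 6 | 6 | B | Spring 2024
SELECT p.name, COUNT(DISTINCT c.student_id) AS distinct_student_count FROM enrollments c JOIN courses p ON c.course_id = p.id GROUP BY p.id, p.name

Execution result:
name | distinct_student_count
Databases 301 | 1
Math 101 | 4
Physics 201 | 1
English 201 | 2
Art 101 | 4
Chemistry 101 | 2
History 101 | 1
CS 101 | 3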